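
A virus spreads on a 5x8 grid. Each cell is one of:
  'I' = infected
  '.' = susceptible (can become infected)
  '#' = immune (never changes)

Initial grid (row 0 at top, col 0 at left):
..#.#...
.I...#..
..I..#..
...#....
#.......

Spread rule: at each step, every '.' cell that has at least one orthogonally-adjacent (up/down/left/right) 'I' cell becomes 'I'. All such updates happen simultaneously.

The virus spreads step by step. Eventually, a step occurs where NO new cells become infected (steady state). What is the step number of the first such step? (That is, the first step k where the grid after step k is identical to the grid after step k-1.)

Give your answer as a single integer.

Answer: 10

Derivation:
Step 0 (initial): 2 infected
Step 1: +6 new -> 8 infected
Step 2: +6 new -> 14 infected
Step 3: +6 new -> 20 infected
Step 4: +2 new -> 22 infected
Step 5: +2 new -> 24 infected
Step 6: +3 new -> 27 infected
Step 7: +3 new -> 30 infected
Step 8: +2 new -> 32 infected
Step 9: +2 new -> 34 infected
Step 10: +0 new -> 34 infected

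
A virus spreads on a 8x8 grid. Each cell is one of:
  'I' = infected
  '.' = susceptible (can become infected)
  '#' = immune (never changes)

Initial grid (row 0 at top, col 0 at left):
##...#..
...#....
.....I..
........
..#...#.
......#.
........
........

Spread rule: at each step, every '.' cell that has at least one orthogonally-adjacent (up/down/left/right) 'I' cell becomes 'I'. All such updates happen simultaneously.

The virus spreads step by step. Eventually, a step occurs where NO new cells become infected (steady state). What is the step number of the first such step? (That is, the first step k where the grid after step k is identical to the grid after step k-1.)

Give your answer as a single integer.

Step 0 (initial): 1 infected
Step 1: +4 new -> 5 infected
Step 2: +7 new -> 12 infected
Step 3: +8 new -> 20 infected
Step 4: +9 new -> 29 infected
Step 5: +9 new -> 38 infected
Step 6: +8 new -> 46 infected
Step 7: +5 new -> 51 infected
Step 8: +3 new -> 54 infected
Step 9: +2 new -> 56 infected
Step 10: +1 new -> 57 infected
Step 11: +0 new -> 57 infected

Answer: 11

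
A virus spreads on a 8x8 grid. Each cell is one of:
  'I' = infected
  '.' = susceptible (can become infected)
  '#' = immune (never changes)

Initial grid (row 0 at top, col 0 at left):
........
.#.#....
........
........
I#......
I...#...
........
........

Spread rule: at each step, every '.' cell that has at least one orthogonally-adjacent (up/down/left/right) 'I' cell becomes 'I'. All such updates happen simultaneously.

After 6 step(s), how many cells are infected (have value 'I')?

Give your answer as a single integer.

Answer: 36

Derivation:
Step 0 (initial): 2 infected
Step 1: +3 new -> 5 infected
Step 2: +5 new -> 10 infected
Step 3: +7 new -> 17 infected
Step 4: +6 new -> 23 infected
Step 5: +7 new -> 30 infected
Step 6: +6 new -> 36 infected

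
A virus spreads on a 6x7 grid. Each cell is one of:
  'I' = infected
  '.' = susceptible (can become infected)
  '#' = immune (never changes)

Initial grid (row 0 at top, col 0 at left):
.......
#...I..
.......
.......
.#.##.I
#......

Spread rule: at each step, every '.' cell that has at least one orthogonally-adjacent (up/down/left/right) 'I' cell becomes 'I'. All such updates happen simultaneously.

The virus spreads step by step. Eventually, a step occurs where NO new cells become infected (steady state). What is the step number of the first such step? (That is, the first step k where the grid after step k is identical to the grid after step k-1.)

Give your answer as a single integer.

Answer: 8

Derivation:
Step 0 (initial): 2 infected
Step 1: +7 new -> 9 infected
Step 2: +10 new -> 19 infected
Step 3: +6 new -> 25 infected
Step 4: +4 new -> 29 infected
Step 5: +5 new -> 34 infected
Step 6: +2 new -> 36 infected
Step 7: +1 new -> 37 infected
Step 8: +0 new -> 37 infected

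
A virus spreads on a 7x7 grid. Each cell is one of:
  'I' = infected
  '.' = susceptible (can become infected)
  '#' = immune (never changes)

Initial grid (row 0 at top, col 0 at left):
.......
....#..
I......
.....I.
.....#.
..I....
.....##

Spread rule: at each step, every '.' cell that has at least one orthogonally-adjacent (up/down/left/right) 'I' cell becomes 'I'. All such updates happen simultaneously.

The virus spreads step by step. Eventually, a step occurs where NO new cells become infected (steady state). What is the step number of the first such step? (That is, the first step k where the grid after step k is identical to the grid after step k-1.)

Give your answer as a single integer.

Step 0 (initial): 3 infected
Step 1: +10 new -> 13 infected
Step 2: +18 new -> 31 infected
Step 3: +9 new -> 40 infected
Step 4: +4 new -> 44 infected
Step 5: +1 new -> 45 infected
Step 6: +0 new -> 45 infected

Answer: 6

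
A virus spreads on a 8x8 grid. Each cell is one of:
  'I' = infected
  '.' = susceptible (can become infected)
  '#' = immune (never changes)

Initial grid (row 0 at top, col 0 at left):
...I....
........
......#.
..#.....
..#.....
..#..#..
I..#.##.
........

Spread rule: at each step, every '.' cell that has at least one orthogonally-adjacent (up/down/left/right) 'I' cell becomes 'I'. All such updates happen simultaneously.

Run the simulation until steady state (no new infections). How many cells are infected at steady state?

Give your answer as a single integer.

Step 0 (initial): 2 infected
Step 1: +6 new -> 8 infected
Step 2: +9 new -> 17 infected
Step 3: +10 new -> 27 infected
Step 4: +10 new -> 37 infected
Step 5: +5 new -> 42 infected
Step 6: +6 new -> 48 infected
Step 7: +3 new -> 51 infected
Step 8: +3 new -> 54 infected
Step 9: +2 new -> 56 infected
Step 10: +0 new -> 56 infected

Answer: 56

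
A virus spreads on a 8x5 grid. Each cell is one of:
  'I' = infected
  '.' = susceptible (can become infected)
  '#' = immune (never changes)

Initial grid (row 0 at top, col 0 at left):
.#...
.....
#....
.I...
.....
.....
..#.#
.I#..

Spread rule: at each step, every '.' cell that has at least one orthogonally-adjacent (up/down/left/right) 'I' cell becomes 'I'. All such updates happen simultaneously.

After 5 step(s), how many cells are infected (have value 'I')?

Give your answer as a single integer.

Step 0 (initial): 2 infected
Step 1: +6 new -> 8 infected
Step 2: +7 new -> 15 infected
Step 3: +7 new -> 22 infected
Step 4: +6 new -> 28 infected
Step 5: +4 new -> 32 infected

Answer: 32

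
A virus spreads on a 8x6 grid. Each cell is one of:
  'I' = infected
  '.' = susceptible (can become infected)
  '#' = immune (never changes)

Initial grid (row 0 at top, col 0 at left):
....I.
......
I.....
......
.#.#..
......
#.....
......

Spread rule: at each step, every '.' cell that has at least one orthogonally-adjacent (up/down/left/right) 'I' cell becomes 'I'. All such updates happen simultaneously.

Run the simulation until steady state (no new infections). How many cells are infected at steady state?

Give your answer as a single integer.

Answer: 45

Derivation:
Step 0 (initial): 2 infected
Step 1: +6 new -> 8 infected
Step 2: +9 new -> 17 infected
Step 3: +7 new -> 24 infected
Step 4: +5 new -> 29 infected
Step 5: +4 new -> 33 infected
Step 6: +5 new -> 38 infected
Step 7: +5 new -> 43 infected
Step 8: +2 new -> 45 infected
Step 9: +0 new -> 45 infected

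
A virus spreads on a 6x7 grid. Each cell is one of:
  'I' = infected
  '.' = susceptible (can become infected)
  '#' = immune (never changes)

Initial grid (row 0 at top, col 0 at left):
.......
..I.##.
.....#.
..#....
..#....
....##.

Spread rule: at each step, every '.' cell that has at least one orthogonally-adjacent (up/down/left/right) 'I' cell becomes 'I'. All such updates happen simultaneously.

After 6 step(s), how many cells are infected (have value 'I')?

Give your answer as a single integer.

Answer: 32

Derivation:
Step 0 (initial): 1 infected
Step 1: +4 new -> 5 infected
Step 2: +5 new -> 10 infected
Step 3: +6 new -> 16 infected
Step 4: +5 new -> 21 infected
Step 5: +6 new -> 27 infected
Step 6: +5 new -> 32 infected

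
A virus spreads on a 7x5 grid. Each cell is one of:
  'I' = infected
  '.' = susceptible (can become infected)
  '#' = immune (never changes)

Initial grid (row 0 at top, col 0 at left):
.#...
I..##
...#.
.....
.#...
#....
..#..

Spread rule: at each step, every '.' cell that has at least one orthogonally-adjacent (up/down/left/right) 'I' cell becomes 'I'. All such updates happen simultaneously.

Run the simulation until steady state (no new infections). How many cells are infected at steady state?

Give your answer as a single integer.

Step 0 (initial): 1 infected
Step 1: +3 new -> 4 infected
Step 2: +3 new -> 7 infected
Step 3: +4 new -> 11 infected
Step 4: +2 new -> 13 infected
Step 5: +3 new -> 16 infected
Step 6: +3 new -> 19 infected
Step 7: +4 new -> 23 infected
Step 8: +3 new -> 26 infected
Step 9: +2 new -> 28 infected
Step 10: +0 new -> 28 infected

Answer: 28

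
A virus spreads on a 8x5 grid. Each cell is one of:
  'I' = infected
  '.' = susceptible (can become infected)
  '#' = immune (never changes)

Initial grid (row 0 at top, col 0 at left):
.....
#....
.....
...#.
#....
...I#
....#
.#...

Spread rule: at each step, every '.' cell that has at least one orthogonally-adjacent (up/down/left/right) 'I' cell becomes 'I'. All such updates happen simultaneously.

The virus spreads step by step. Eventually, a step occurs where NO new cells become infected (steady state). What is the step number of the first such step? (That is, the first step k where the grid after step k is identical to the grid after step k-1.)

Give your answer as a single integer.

Answer: 9

Derivation:
Step 0 (initial): 1 infected
Step 1: +3 new -> 4 infected
Step 2: +5 new -> 9 infected
Step 3: +7 new -> 16 infected
Step 4: +4 new -> 20 infected
Step 5: +6 new -> 26 infected
Step 6: +5 new -> 31 infected
Step 7: +2 new -> 33 infected
Step 8: +1 new -> 34 infected
Step 9: +0 new -> 34 infected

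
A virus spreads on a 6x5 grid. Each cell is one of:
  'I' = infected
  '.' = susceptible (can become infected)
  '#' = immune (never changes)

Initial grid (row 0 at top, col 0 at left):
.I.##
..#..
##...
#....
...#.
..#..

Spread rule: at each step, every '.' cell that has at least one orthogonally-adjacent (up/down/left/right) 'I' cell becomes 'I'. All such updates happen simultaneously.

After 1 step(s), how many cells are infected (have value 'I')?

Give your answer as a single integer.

Answer: 4

Derivation:
Step 0 (initial): 1 infected
Step 1: +3 new -> 4 infected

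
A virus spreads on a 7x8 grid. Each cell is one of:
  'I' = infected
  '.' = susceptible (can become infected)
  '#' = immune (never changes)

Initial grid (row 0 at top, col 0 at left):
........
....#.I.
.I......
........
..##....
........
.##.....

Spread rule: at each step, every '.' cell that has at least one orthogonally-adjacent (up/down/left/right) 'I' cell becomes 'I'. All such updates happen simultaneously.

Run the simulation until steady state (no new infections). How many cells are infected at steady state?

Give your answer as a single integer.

Step 0 (initial): 2 infected
Step 1: +8 new -> 10 infected
Step 2: +12 new -> 22 infected
Step 3: +11 new -> 33 infected
Step 4: +7 new -> 40 infected
Step 5: +6 new -> 46 infected
Step 6: +4 new -> 50 infected
Step 7: +1 new -> 51 infected
Step 8: +0 new -> 51 infected

Answer: 51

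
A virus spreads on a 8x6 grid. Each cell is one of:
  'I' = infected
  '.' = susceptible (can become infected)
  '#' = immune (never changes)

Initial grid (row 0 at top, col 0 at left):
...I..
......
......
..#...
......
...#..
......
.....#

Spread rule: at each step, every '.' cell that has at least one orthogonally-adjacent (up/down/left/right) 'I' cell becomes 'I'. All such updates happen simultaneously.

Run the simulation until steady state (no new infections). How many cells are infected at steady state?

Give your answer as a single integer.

Step 0 (initial): 1 infected
Step 1: +3 new -> 4 infected
Step 2: +5 new -> 9 infected
Step 3: +6 new -> 15 infected
Step 4: +5 new -> 20 infected
Step 5: +5 new -> 25 infected
Step 6: +5 new -> 30 infected
Step 7: +5 new -> 35 infected
Step 8: +6 new -> 41 infected
Step 9: +3 new -> 44 infected
Step 10: +1 new -> 45 infected
Step 11: +0 new -> 45 infected

Answer: 45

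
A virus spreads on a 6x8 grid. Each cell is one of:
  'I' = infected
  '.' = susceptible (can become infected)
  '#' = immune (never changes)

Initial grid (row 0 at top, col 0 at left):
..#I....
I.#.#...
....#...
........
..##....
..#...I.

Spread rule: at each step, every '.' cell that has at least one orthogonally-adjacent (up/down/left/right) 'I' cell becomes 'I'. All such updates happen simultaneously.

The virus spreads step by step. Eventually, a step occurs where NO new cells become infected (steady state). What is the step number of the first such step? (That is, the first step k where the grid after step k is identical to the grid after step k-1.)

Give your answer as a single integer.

Answer: 6

Derivation:
Step 0 (initial): 3 infected
Step 1: +8 new -> 11 infected
Step 2: +9 new -> 20 infected
Step 3: +11 new -> 31 infected
Step 4: +8 new -> 39 infected
Step 5: +2 new -> 41 infected
Step 6: +0 new -> 41 infected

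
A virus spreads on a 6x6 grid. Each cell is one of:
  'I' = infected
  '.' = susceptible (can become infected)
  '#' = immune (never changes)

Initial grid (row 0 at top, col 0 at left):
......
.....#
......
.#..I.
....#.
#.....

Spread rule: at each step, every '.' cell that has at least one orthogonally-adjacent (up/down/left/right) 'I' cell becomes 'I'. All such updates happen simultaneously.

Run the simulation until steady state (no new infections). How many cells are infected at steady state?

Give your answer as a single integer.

Step 0 (initial): 1 infected
Step 1: +3 new -> 4 infected
Step 2: +6 new -> 10 infected
Step 3: +6 new -> 16 infected
Step 4: +7 new -> 23 infected
Step 5: +5 new -> 28 infected
Step 6: +3 new -> 31 infected
Step 7: +1 new -> 32 infected
Step 8: +0 new -> 32 infected

Answer: 32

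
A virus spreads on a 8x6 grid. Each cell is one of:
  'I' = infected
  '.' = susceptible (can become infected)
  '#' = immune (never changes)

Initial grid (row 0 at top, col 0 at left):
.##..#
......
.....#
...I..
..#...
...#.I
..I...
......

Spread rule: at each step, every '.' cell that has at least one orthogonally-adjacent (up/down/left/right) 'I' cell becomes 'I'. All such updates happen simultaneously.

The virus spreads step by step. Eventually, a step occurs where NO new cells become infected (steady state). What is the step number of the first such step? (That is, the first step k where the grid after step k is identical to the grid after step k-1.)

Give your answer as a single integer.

Step 0 (initial): 3 infected
Step 1: +11 new -> 14 infected
Step 2: +12 new -> 26 infected
Step 3: +9 new -> 35 infected
Step 4: +5 new -> 40 infected
Step 5: +1 new -> 41 infected
Step 6: +1 new -> 42 infected
Step 7: +0 new -> 42 infected

Answer: 7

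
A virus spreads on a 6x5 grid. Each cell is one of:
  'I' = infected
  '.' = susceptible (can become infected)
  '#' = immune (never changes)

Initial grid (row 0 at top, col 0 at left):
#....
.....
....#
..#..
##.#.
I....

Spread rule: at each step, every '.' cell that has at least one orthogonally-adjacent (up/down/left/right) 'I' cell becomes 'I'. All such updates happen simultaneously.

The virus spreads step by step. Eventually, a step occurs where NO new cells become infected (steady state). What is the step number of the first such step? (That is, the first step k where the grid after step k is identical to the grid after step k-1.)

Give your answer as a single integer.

Answer: 13

Derivation:
Step 0 (initial): 1 infected
Step 1: +1 new -> 2 infected
Step 2: +1 new -> 3 infected
Step 3: +2 new -> 5 infected
Step 4: +1 new -> 6 infected
Step 5: +1 new -> 7 infected
Step 6: +1 new -> 8 infected
Step 7: +1 new -> 9 infected
Step 8: +1 new -> 10 infected
Step 9: +2 new -> 12 infected
Step 10: +4 new -> 16 infected
Step 11: +5 new -> 21 infected
Step 12: +3 new -> 24 infected
Step 13: +0 new -> 24 infected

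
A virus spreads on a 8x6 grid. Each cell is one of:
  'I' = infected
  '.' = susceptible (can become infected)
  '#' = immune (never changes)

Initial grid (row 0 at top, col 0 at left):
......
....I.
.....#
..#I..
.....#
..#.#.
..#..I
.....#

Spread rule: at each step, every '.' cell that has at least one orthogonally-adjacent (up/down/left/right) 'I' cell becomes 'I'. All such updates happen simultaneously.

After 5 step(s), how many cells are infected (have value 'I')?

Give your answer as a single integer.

Step 0 (initial): 3 infected
Step 1: +9 new -> 12 infected
Step 2: +10 new -> 22 infected
Step 3: +5 new -> 27 infected
Step 4: +7 new -> 34 infected
Step 5: +5 new -> 39 infected

Answer: 39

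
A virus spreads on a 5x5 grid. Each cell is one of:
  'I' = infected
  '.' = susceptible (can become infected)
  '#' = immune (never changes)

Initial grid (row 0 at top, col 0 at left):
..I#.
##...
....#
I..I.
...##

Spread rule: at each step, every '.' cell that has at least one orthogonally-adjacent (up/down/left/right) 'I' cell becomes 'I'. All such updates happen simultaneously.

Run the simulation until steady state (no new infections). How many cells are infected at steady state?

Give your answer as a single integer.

Step 0 (initial): 3 infected
Step 1: +8 new -> 11 infected
Step 2: +6 new -> 17 infected
Step 3: +1 new -> 18 infected
Step 4: +1 new -> 19 infected
Step 5: +0 new -> 19 infected

Answer: 19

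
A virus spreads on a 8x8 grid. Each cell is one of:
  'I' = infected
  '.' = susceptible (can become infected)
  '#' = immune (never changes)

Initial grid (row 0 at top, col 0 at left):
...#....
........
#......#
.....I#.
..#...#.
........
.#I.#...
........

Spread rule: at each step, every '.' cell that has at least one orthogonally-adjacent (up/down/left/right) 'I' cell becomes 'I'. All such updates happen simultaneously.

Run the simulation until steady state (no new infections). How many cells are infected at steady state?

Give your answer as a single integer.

Answer: 56

Derivation:
Step 0 (initial): 2 infected
Step 1: +6 new -> 8 infected
Step 2: +10 new -> 18 infected
Step 3: +13 new -> 31 infected
Step 4: +11 new -> 42 infected
Step 5: +7 new -> 49 infected
Step 6: +4 new -> 53 infected
Step 7: +2 new -> 55 infected
Step 8: +1 new -> 56 infected
Step 9: +0 new -> 56 infected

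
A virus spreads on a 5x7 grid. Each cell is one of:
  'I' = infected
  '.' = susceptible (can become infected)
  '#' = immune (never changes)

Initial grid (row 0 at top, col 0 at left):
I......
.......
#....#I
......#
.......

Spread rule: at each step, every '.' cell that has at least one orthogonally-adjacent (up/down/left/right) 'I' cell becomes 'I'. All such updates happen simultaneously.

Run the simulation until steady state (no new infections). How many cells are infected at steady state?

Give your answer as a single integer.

Answer: 32

Derivation:
Step 0 (initial): 2 infected
Step 1: +3 new -> 5 infected
Step 2: +4 new -> 9 infected
Step 3: +5 new -> 14 infected
Step 4: +5 new -> 19 infected
Step 5: +5 new -> 24 infected
Step 6: +5 new -> 29 infected
Step 7: +2 new -> 31 infected
Step 8: +1 new -> 32 infected
Step 9: +0 new -> 32 infected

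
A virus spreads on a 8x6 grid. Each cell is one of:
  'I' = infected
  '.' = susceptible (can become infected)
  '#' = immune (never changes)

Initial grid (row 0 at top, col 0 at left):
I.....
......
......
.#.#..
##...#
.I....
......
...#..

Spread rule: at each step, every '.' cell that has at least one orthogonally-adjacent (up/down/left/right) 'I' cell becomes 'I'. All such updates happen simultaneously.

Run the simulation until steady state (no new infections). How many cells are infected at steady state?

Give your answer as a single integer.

Answer: 42

Derivation:
Step 0 (initial): 2 infected
Step 1: +5 new -> 7 infected
Step 2: +8 new -> 15 infected
Step 3: +10 new -> 25 infected
Step 4: +6 new -> 31 infected
Step 5: +6 new -> 37 infected
Step 6: +4 new -> 41 infected
Step 7: +1 new -> 42 infected
Step 8: +0 new -> 42 infected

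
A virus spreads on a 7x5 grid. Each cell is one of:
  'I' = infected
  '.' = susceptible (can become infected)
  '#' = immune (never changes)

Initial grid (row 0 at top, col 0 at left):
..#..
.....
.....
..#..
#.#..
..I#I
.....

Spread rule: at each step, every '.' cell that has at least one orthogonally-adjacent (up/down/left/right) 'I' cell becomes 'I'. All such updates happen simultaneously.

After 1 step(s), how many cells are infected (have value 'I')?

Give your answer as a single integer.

Step 0 (initial): 2 infected
Step 1: +4 new -> 6 infected

Answer: 6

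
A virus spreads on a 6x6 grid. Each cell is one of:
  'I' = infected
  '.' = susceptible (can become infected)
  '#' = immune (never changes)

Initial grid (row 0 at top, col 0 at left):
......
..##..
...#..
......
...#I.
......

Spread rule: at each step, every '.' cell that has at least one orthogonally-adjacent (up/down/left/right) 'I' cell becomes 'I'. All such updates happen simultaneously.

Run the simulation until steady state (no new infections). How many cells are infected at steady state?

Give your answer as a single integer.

Step 0 (initial): 1 infected
Step 1: +3 new -> 4 infected
Step 2: +5 new -> 9 infected
Step 3: +4 new -> 13 infected
Step 4: +6 new -> 19 infected
Step 5: +6 new -> 25 infected
Step 6: +4 new -> 29 infected
Step 7: +2 new -> 31 infected
Step 8: +1 new -> 32 infected
Step 9: +0 new -> 32 infected

Answer: 32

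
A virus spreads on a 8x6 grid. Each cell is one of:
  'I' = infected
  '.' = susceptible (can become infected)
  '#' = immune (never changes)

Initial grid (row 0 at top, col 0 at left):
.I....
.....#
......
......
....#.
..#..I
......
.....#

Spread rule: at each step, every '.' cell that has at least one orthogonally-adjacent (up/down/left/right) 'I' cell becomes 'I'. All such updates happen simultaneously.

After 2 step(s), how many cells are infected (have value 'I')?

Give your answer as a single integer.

Answer: 15

Derivation:
Step 0 (initial): 2 infected
Step 1: +6 new -> 8 infected
Step 2: +7 new -> 15 infected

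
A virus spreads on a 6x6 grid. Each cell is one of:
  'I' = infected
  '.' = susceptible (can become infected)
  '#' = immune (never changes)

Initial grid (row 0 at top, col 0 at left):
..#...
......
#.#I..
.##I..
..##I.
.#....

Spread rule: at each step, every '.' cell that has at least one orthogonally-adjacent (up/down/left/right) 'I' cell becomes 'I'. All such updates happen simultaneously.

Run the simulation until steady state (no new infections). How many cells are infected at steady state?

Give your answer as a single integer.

Step 0 (initial): 3 infected
Step 1: +5 new -> 8 infected
Step 2: +7 new -> 15 infected
Step 3: +4 new -> 19 infected
Step 4: +4 new -> 23 infected
Step 5: +1 new -> 24 infected
Step 6: +0 new -> 24 infected

Answer: 24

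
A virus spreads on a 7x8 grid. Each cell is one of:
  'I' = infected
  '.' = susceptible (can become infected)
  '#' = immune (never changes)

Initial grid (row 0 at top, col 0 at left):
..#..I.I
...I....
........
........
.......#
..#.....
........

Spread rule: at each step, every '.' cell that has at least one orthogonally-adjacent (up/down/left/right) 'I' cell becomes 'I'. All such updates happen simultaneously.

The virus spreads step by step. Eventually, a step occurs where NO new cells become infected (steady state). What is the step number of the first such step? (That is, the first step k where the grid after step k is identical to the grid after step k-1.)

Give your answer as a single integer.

Step 0 (initial): 3 infected
Step 1: +8 new -> 11 infected
Step 2: +7 new -> 18 infected
Step 3: +9 new -> 27 infected
Step 4: +8 new -> 35 infected
Step 5: +6 new -> 41 infected
Step 6: +6 new -> 47 infected
Step 7: +4 new -> 51 infected
Step 8: +2 new -> 53 infected
Step 9: +0 new -> 53 infected

Answer: 9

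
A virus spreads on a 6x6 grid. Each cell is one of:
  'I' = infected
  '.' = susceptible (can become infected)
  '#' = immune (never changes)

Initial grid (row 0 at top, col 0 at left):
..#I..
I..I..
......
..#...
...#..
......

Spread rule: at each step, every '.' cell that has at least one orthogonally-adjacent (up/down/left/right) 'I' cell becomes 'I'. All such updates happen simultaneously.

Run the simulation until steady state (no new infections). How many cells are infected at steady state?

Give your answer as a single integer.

Answer: 33

Derivation:
Step 0 (initial): 3 infected
Step 1: +7 new -> 10 infected
Step 2: +8 new -> 18 infected
Step 3: +4 new -> 22 infected
Step 4: +4 new -> 26 infected
Step 5: +4 new -> 30 infected
Step 6: +3 new -> 33 infected
Step 7: +0 new -> 33 infected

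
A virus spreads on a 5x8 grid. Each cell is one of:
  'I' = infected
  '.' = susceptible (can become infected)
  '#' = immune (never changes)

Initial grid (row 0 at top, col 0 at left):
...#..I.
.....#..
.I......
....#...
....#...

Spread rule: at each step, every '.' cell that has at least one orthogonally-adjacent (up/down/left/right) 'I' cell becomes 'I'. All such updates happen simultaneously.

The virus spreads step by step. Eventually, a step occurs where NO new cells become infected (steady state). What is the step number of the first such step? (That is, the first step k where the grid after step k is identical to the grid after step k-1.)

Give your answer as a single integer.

Answer: 6

Derivation:
Step 0 (initial): 2 infected
Step 1: +7 new -> 9 infected
Step 2: +10 new -> 19 infected
Step 3: +11 new -> 30 infected
Step 4: +4 new -> 34 infected
Step 5: +2 new -> 36 infected
Step 6: +0 new -> 36 infected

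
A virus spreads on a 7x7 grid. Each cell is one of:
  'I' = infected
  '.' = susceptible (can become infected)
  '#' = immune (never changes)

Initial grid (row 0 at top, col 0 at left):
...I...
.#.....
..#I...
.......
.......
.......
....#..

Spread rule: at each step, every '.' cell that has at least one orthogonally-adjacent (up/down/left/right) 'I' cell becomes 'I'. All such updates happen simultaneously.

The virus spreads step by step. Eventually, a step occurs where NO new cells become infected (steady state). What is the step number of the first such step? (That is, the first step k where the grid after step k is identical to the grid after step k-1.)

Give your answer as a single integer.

Answer: 8

Derivation:
Step 0 (initial): 2 infected
Step 1: +5 new -> 7 infected
Step 2: +8 new -> 15 infected
Step 3: +9 new -> 24 infected
Step 4: +10 new -> 34 infected
Step 5: +6 new -> 40 infected
Step 6: +4 new -> 44 infected
Step 7: +2 new -> 46 infected
Step 8: +0 new -> 46 infected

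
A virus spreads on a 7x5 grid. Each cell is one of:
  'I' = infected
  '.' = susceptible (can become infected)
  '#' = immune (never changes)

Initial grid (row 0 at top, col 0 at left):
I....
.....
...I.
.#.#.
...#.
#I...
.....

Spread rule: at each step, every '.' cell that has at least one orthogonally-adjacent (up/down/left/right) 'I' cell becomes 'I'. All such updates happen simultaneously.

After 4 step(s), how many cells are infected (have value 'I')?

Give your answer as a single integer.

Answer: 31

Derivation:
Step 0 (initial): 3 infected
Step 1: +8 new -> 11 infected
Step 2: +14 new -> 25 infected
Step 3: +5 new -> 30 infected
Step 4: +1 new -> 31 infected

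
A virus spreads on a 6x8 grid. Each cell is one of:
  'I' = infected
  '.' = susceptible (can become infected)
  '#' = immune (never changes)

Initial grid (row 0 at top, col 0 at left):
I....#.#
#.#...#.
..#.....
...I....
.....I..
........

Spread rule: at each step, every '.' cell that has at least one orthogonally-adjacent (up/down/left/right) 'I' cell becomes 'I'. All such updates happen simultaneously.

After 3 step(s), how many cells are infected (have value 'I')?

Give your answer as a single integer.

Step 0 (initial): 3 infected
Step 1: +9 new -> 12 infected
Step 2: +12 new -> 24 infected
Step 3: +10 new -> 34 infected

Answer: 34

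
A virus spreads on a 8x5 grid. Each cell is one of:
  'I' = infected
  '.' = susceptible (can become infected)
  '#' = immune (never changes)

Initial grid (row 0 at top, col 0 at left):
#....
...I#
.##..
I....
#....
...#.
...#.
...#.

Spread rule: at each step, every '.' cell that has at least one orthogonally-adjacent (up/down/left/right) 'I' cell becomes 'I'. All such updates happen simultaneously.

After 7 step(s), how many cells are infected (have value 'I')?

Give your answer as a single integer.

Answer: 32

Derivation:
Step 0 (initial): 2 infected
Step 1: +5 new -> 7 infected
Step 2: +8 new -> 15 infected
Step 3: +5 new -> 20 infected
Step 4: +4 new -> 24 infected
Step 5: +4 new -> 28 infected
Step 6: +3 new -> 31 infected
Step 7: +1 new -> 32 infected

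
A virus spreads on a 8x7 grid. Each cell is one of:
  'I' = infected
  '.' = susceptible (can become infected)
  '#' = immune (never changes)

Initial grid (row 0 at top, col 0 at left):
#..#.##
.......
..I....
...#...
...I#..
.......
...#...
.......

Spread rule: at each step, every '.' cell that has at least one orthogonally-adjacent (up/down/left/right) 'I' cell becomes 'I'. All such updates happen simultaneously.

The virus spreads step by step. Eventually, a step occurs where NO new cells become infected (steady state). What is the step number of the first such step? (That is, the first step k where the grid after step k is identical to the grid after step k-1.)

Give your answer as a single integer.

Step 0 (initial): 2 infected
Step 1: +6 new -> 8 infected
Step 2: +9 new -> 17 infected
Step 3: +11 new -> 28 infected
Step 4: +11 new -> 39 infected
Step 5: +8 new -> 47 infected
Step 6: +2 new -> 49 infected
Step 7: +0 new -> 49 infected

Answer: 7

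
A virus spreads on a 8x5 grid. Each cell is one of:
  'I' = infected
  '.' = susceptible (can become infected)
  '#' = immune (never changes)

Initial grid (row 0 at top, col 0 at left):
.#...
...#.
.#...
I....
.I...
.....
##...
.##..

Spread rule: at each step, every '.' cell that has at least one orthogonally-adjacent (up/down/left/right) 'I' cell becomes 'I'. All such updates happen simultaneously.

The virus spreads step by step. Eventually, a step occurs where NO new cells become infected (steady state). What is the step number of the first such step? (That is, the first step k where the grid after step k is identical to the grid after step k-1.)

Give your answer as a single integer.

Step 0 (initial): 2 infected
Step 1: +5 new -> 7 infected
Step 2: +5 new -> 12 infected
Step 3: +7 new -> 19 infected
Step 4: +5 new -> 24 infected
Step 5: +4 new -> 28 infected
Step 6: +3 new -> 31 infected
Step 7: +1 new -> 32 infected
Step 8: +0 new -> 32 infected

Answer: 8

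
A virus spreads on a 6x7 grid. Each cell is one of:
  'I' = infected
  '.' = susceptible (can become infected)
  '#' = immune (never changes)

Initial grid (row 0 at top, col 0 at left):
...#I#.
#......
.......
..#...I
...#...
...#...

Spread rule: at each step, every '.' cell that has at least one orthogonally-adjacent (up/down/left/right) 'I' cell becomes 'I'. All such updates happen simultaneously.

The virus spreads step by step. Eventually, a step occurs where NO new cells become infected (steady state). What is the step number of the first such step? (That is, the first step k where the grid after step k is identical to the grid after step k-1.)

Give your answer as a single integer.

Answer: 10

Derivation:
Step 0 (initial): 2 infected
Step 1: +4 new -> 6 infected
Step 2: +8 new -> 14 infected
Step 3: +6 new -> 20 infected
Step 4: +4 new -> 24 infected
Step 5: +2 new -> 26 infected
Step 6: +3 new -> 29 infected
Step 7: +2 new -> 31 infected
Step 8: +3 new -> 34 infected
Step 9: +2 new -> 36 infected
Step 10: +0 new -> 36 infected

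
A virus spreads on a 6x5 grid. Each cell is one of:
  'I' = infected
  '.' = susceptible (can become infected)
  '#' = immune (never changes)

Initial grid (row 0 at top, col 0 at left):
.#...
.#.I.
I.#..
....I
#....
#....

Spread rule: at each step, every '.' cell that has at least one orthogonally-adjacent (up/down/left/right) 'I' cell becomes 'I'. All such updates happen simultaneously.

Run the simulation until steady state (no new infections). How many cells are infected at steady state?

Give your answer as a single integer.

Step 0 (initial): 3 infected
Step 1: +10 new -> 13 infected
Step 2: +7 new -> 20 infected
Step 3: +3 new -> 23 infected
Step 4: +2 new -> 25 infected
Step 5: +0 new -> 25 infected

Answer: 25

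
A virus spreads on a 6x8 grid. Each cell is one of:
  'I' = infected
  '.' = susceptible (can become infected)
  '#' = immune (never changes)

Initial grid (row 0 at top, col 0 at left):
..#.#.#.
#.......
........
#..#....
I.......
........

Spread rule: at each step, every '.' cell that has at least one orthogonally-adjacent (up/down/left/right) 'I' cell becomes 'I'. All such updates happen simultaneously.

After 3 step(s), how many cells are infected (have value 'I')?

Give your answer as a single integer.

Answer: 10

Derivation:
Step 0 (initial): 1 infected
Step 1: +2 new -> 3 infected
Step 2: +3 new -> 6 infected
Step 3: +4 new -> 10 infected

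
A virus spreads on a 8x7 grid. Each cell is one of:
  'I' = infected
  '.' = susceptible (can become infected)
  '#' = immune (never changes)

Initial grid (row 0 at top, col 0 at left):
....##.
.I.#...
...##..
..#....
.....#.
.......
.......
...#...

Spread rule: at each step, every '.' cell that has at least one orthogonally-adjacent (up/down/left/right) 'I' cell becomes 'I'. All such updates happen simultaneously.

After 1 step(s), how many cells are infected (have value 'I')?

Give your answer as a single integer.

Step 0 (initial): 1 infected
Step 1: +4 new -> 5 infected

Answer: 5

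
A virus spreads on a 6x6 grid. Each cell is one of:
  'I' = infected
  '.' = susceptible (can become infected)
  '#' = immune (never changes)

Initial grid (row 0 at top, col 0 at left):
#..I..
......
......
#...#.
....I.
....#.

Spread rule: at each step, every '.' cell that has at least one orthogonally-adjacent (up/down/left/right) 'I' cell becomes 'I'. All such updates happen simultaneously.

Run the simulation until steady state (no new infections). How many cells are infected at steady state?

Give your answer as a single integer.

Answer: 32

Derivation:
Step 0 (initial): 2 infected
Step 1: +5 new -> 7 infected
Step 2: +10 new -> 17 infected
Step 3: +8 new -> 25 infected
Step 4: +5 new -> 30 infected
Step 5: +2 new -> 32 infected
Step 6: +0 new -> 32 infected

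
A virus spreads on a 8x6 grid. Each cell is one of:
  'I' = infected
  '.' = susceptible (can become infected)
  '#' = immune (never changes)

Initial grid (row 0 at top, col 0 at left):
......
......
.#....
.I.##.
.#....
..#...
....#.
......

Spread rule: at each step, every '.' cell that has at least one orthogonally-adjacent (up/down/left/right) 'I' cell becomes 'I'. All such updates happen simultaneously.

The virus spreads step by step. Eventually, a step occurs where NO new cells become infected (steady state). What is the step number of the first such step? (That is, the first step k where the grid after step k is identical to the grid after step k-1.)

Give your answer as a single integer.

Answer: 9

Derivation:
Step 0 (initial): 1 infected
Step 1: +2 new -> 3 infected
Step 2: +4 new -> 7 infected
Step 3: +5 new -> 12 infected
Step 4: +9 new -> 21 infected
Step 5: +9 new -> 30 infected
Step 6: +7 new -> 37 infected
Step 7: +4 new -> 41 infected
Step 8: +1 new -> 42 infected
Step 9: +0 new -> 42 infected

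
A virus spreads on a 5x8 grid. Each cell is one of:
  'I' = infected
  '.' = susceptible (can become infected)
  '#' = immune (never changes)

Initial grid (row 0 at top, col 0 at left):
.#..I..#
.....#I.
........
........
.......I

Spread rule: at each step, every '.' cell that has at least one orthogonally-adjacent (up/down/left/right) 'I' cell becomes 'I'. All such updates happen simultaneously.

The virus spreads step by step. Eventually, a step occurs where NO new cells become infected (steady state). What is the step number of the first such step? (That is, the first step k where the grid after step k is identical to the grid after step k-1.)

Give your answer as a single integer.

Step 0 (initial): 3 infected
Step 1: +8 new -> 11 infected
Step 2: +7 new -> 18 infected
Step 3: +5 new -> 23 infected
Step 4: +4 new -> 27 infected
Step 5: +4 new -> 31 infected
Step 6: +4 new -> 35 infected
Step 7: +2 new -> 37 infected
Step 8: +0 new -> 37 infected

Answer: 8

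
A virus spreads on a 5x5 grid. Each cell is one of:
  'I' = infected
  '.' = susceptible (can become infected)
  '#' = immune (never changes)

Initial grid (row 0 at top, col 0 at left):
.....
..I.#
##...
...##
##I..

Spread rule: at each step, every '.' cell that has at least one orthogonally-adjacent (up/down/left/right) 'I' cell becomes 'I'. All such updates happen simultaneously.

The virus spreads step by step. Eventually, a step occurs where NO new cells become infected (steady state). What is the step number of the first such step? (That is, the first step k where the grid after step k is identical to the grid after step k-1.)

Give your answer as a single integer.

Step 0 (initial): 2 infected
Step 1: +6 new -> 8 infected
Step 2: +6 new -> 14 infected
Step 3: +4 new -> 18 infected
Step 4: +0 new -> 18 infected

Answer: 4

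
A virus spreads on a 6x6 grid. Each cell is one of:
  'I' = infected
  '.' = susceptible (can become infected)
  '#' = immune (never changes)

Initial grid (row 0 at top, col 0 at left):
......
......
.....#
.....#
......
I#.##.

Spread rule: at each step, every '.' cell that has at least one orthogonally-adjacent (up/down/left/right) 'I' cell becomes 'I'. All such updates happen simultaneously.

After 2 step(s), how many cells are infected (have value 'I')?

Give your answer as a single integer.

Answer: 4

Derivation:
Step 0 (initial): 1 infected
Step 1: +1 new -> 2 infected
Step 2: +2 new -> 4 infected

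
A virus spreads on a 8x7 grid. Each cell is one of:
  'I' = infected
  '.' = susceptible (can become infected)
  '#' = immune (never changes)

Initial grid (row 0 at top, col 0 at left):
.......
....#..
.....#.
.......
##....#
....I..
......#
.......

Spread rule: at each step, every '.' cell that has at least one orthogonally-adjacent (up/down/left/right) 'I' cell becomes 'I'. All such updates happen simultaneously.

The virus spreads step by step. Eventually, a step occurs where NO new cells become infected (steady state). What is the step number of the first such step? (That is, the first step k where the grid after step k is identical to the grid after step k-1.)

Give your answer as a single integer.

Step 0 (initial): 1 infected
Step 1: +4 new -> 5 infected
Step 2: +8 new -> 13 infected
Step 3: +8 new -> 21 infected
Step 4: +7 new -> 28 infected
Step 5: +6 new -> 34 infected
Step 6: +6 new -> 40 infected
Step 7: +6 new -> 46 infected
Step 8: +3 new -> 49 infected
Step 9: +1 new -> 50 infected
Step 10: +0 new -> 50 infected

Answer: 10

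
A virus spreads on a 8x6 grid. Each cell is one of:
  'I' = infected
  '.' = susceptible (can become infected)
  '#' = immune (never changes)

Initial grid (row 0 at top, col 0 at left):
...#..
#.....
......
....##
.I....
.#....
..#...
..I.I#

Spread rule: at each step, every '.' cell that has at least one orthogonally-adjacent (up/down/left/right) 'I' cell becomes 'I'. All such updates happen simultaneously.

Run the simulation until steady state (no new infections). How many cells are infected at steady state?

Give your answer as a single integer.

Step 0 (initial): 3 infected
Step 1: +6 new -> 9 infected
Step 2: +11 new -> 20 infected
Step 3: +8 new -> 28 infected
Step 4: +4 new -> 32 infected
Step 5: +4 new -> 36 infected
Step 6: +2 new -> 38 infected
Step 7: +2 new -> 40 infected
Step 8: +1 new -> 41 infected
Step 9: +0 new -> 41 infected

Answer: 41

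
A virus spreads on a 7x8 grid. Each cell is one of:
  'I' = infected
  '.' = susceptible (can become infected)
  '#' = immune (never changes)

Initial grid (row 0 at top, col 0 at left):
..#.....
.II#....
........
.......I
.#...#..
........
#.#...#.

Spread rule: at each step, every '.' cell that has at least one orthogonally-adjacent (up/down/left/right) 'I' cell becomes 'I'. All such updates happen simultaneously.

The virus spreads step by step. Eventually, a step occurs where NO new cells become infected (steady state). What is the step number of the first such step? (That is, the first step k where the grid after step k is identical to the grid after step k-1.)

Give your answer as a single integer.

Step 0 (initial): 3 infected
Step 1: +7 new -> 10 infected
Step 2: +10 new -> 20 infected
Step 3: +10 new -> 30 infected
Step 4: +8 new -> 38 infected
Step 5: +7 new -> 45 infected
Step 6: +4 new -> 49 infected
Step 7: +0 new -> 49 infected

Answer: 7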